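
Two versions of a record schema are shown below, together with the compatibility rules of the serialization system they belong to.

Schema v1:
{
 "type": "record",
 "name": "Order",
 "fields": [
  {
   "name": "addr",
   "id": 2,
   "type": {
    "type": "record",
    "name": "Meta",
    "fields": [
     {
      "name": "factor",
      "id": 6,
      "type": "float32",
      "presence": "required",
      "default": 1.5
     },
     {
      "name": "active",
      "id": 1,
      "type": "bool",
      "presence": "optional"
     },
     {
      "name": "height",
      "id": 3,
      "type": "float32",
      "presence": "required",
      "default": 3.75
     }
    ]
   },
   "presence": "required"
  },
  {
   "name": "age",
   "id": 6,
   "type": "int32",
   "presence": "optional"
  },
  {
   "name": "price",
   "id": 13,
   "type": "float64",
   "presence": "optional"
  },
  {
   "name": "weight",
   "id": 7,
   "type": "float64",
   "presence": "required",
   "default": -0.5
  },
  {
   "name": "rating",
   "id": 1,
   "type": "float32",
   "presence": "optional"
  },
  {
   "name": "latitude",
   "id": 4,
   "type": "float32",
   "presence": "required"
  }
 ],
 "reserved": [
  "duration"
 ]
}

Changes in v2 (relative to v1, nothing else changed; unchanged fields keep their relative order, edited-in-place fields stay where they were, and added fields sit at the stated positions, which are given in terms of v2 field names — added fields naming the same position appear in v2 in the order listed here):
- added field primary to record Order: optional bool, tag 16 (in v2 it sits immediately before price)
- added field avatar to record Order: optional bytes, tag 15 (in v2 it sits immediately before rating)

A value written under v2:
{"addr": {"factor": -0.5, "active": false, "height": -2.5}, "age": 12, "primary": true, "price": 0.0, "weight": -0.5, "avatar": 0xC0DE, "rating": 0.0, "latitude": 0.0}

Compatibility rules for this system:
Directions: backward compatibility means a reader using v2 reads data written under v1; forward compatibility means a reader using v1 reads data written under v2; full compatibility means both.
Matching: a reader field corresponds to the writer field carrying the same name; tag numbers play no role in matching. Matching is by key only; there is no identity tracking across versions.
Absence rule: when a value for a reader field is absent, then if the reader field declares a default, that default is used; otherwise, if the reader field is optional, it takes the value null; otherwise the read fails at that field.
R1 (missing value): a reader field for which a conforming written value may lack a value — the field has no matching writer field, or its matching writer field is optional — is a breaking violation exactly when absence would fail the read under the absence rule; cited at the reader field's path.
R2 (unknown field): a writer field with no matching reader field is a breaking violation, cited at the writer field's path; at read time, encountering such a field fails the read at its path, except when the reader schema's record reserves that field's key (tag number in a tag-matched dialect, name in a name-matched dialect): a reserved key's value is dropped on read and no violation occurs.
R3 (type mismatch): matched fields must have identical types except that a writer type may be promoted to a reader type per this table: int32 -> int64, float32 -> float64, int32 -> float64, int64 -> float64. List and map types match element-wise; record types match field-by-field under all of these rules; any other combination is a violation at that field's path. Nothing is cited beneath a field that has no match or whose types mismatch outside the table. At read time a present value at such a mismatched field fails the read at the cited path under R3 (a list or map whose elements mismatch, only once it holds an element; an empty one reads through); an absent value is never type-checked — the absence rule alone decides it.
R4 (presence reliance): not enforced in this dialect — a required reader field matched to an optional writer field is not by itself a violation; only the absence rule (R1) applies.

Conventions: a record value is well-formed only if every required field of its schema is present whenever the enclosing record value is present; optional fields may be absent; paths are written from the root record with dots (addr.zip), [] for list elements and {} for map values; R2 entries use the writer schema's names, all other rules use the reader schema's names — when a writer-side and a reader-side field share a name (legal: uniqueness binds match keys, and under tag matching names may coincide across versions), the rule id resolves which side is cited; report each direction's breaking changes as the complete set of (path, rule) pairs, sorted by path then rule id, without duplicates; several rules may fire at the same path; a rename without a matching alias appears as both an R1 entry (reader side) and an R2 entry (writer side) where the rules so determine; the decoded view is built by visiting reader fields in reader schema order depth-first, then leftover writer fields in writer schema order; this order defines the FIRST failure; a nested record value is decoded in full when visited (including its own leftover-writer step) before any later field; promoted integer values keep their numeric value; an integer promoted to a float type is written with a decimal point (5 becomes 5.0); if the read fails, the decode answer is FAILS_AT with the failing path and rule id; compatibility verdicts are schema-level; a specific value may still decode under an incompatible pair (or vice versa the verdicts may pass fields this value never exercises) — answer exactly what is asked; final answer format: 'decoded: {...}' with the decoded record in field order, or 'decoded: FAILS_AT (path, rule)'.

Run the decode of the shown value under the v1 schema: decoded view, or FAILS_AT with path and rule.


the writer's type comes first in each Order pair
decode (reader v1):
  addr.factor := -0.5
  addr.active := false
  addr.height := -2.5
  age := 12
  price := 0.0
  weight := -0.5
  rating := 0.0
  latitude := 0.0
  read fails at primary under R2 (unknown field)
  => FAILS_AT (primary, R2)
the rest of the Order diff is inert for this question:
  added field avatar to record Order: optional bytes, tag 15 (in v2 it sits immediately before rating) -> schema-level compatibility only; this Order value's decode is unchanged

decoded: FAILS_AT (primary, R2)


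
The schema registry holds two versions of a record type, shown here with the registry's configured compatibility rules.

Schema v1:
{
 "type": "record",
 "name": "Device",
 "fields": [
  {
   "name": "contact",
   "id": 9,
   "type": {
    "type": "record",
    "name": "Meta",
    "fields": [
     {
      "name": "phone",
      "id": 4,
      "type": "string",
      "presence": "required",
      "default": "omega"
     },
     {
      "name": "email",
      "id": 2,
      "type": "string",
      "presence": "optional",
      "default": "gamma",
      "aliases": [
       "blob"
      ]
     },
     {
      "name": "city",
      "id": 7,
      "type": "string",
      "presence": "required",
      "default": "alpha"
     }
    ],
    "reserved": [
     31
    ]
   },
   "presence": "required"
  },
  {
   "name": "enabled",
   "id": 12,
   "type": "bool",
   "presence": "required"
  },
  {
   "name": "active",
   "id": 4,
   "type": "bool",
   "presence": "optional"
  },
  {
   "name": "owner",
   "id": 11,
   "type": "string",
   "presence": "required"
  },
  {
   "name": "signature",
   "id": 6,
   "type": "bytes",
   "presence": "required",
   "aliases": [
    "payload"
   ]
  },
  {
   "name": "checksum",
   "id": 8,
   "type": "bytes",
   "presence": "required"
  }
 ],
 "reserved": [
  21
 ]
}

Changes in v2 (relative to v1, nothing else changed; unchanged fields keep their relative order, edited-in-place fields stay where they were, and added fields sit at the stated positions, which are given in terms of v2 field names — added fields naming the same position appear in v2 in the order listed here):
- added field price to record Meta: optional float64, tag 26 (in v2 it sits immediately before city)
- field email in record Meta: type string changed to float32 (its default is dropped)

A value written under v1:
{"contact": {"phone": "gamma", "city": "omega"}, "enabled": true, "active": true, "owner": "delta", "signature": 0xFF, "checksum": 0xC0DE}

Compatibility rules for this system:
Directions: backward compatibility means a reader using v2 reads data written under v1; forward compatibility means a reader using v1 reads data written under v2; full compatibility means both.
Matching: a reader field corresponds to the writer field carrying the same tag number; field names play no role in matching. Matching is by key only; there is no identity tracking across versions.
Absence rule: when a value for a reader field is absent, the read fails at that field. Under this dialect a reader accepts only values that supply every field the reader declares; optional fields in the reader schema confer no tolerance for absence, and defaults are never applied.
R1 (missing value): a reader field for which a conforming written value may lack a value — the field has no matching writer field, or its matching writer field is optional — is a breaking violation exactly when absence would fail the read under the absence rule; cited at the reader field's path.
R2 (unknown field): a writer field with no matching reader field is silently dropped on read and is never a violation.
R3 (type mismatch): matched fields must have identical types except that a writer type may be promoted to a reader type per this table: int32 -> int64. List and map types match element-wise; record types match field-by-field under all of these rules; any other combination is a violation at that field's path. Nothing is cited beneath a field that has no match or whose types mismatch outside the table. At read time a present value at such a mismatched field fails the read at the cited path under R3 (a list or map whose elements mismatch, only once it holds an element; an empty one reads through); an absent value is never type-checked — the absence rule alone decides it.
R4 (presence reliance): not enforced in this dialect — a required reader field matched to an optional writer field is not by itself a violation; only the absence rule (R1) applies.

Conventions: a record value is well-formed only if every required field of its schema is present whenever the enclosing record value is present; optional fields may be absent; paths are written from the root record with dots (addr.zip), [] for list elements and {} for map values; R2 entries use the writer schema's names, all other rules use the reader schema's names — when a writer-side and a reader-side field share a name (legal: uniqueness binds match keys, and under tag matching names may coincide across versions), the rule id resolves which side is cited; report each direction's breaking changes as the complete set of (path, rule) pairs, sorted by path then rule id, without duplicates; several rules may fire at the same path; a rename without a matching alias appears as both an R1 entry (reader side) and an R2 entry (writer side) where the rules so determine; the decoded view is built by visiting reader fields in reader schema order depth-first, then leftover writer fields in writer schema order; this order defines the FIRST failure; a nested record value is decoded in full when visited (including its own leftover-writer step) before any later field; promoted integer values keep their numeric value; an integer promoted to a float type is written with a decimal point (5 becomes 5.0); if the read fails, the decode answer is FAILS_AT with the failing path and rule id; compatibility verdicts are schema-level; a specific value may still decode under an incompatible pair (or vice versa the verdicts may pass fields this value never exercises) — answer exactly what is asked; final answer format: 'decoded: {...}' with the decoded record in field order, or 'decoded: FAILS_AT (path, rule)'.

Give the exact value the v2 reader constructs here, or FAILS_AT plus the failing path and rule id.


the writer's type comes first in each Device pair
decode walk for Device under reader schema v2:
  contact.phone := "gamma"
  read fails at contact.email under R1 (no fill)
  => FAILS_AT (contact.email, R1)
remaining Device differences; none change what is asked:
  added field price to record Meta: optional float64, tag 26 (in v2 it sits immediately before city) -> changes Device's schema-level verdicts only — the decode of this value is the same

decoded: FAILS_AT (contact.email, R1)


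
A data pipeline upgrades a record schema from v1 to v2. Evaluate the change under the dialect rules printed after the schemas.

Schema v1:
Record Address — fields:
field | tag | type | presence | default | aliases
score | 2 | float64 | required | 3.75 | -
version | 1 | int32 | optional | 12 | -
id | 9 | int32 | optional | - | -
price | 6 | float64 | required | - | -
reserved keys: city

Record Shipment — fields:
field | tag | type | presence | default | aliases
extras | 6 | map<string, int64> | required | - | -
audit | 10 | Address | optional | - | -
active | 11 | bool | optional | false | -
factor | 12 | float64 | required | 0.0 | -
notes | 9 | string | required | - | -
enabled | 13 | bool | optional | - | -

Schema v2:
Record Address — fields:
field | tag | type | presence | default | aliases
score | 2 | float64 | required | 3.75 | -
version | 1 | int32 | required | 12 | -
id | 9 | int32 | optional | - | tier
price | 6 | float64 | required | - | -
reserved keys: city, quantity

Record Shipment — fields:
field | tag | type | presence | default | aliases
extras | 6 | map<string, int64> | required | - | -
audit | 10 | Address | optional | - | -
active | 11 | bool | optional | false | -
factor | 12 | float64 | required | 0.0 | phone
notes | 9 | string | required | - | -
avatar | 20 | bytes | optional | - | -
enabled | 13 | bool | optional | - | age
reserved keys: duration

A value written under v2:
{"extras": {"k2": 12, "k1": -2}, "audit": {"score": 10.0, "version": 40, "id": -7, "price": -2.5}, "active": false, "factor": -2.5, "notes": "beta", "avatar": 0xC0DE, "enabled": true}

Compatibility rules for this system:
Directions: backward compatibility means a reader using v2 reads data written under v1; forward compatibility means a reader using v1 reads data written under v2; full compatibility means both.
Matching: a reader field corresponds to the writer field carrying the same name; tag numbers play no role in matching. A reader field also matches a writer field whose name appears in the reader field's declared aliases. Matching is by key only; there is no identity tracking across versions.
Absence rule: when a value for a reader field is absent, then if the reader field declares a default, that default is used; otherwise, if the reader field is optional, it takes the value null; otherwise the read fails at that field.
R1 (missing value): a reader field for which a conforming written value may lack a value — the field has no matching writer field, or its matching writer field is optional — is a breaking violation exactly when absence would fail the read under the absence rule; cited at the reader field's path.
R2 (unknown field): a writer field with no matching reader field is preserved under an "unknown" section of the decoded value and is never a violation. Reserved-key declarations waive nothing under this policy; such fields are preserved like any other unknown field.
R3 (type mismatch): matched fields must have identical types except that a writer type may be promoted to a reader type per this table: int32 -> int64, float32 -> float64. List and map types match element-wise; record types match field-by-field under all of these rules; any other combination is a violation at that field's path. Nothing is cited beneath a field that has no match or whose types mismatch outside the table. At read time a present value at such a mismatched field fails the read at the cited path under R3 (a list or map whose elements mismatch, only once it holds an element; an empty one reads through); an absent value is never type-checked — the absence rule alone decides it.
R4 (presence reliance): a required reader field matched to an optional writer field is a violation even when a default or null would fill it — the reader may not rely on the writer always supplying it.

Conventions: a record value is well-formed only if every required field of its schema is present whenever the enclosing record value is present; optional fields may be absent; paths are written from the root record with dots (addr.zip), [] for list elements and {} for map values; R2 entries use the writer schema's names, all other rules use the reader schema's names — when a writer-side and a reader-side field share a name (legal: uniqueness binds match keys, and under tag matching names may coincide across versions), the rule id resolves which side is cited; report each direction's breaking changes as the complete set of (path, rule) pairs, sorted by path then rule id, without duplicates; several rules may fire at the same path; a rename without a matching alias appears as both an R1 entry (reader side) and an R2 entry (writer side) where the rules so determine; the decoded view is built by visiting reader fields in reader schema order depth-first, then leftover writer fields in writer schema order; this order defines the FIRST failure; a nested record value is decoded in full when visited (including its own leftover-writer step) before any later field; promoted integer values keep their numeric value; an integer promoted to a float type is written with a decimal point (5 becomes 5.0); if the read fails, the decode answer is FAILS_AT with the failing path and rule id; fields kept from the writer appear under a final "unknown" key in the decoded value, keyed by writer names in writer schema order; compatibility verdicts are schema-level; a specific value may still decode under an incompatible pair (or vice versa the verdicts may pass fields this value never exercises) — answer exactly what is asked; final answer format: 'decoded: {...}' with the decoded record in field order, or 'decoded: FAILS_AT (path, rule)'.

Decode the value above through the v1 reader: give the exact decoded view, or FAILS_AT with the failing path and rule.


the writer's type comes first in each Shipment pair
migrating the Shipment value to v1:
  extras := {"k2": 12, "k1": -2}
  audit.score := 10.0
  audit.version := 40
  audit.id := -7
  audit.price := -2.5
  active := false
  factor := -2.5
  notes := "beta"
  enabled := true
  writer avatar: kept under "unknown"
  => decoded: {"extras": {"k2": 12, "k1": -2}, "audit": {"score": 10.0, "version": 40, "id": -7, "price": -2.5}, "active": false, "factor": -2.5, "notes": "beta", "enabled": true, "unknown": {"avatar": 0xC0DE}}
remaining Shipment differences; none change what is asked:
  field version in record Address: optional changed to required -> schema-level compatibility only; this Shipment value's decode is unchanged

decoded: {"extras": {"k2": 12, "k1": -2}, "audit": {"score": 10.0, "version": 40, "id": -7, "price": -2.5}, "active": false, "factor": -2.5, "notes": "beta", "enabled": true, "unknown": {"avatar": 0xC0DE}}


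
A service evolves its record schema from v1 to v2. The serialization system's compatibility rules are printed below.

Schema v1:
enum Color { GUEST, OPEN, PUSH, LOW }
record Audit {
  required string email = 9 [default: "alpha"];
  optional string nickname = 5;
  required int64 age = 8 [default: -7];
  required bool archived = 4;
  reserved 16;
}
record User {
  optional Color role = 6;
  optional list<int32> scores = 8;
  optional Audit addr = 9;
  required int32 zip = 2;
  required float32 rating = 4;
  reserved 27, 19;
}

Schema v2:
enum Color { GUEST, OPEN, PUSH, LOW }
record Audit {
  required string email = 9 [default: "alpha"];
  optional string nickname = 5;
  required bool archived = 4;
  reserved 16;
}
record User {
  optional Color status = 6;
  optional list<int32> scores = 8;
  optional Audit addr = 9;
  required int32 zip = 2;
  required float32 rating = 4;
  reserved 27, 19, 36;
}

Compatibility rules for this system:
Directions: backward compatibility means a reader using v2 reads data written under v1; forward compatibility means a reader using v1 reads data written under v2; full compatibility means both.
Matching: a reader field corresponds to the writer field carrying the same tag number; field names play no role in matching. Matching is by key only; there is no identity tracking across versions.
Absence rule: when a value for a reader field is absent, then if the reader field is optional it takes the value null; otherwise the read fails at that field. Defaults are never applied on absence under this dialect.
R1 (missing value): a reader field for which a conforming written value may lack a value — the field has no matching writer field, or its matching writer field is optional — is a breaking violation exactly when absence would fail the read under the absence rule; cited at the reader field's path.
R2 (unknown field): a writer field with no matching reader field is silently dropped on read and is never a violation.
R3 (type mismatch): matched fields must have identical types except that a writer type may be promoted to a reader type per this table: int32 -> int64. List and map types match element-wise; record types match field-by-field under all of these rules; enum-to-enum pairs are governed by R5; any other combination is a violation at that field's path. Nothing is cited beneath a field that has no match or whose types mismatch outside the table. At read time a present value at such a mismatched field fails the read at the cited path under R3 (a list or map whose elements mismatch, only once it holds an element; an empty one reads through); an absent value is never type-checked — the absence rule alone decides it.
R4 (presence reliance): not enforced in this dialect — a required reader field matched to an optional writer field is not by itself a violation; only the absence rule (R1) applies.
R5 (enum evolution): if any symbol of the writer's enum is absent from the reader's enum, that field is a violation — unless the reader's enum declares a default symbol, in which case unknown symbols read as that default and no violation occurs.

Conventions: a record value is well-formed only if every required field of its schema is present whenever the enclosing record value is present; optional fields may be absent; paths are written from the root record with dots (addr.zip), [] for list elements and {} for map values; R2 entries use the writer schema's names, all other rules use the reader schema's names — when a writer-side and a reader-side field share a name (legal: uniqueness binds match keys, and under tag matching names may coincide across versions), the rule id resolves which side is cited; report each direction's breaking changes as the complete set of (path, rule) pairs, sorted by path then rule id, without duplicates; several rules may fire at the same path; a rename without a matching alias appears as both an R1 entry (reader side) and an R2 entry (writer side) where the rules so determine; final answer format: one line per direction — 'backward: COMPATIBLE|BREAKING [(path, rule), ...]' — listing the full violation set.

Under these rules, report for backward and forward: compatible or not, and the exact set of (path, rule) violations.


the writer's type comes first in each User pair
checking backward for User: reader v2 against writer v1:
  status <- role (Color -> Color, writer optional)
  scores <- scores (list<int32> -> list<int32>, writer optional)
  addr <- addr (Audit -> Audit, writer optional)
  zip <- zip (int32 -> int32, writer required)
  rating <- rating (float32 -> float32, writer required)
  addr.email <- addr.email (string -> string, writer required)
  addr.nickname <- addr.nickname (string -> string, writer optional)
  addr.archived <- addr.archived (bool -> bool, writer required)
  addr.age (writer side), unknown to reader
  nothing fires on User: backward is COMPATIBLE
checking forward for User: reader v1 against writer v2:
  role <- status (Color -> Color, writer optional)
  scores <- scores (list<int32> -> list<int32>, writer optional)
  addr <- addr (Audit -> Audit, writer optional)
  zip <- zip (int32 -> int32, writer required)
  rating <- rating (float32 -> float32, writer required)
  addr.email <- addr.email (string -> string, writer required)
  addr.nickname <- addr.nickname (string -> string, writer optional)
  addr.age has no writer counterpart
  addr.archived <- addr.archived (bool -> bool, writer required)
  breaking: (addr.age, R1)
  forward on User therefore BREAKING (1)

backward: COMPATIBLE []; forward: BREAKING [(addr.age, R1)]


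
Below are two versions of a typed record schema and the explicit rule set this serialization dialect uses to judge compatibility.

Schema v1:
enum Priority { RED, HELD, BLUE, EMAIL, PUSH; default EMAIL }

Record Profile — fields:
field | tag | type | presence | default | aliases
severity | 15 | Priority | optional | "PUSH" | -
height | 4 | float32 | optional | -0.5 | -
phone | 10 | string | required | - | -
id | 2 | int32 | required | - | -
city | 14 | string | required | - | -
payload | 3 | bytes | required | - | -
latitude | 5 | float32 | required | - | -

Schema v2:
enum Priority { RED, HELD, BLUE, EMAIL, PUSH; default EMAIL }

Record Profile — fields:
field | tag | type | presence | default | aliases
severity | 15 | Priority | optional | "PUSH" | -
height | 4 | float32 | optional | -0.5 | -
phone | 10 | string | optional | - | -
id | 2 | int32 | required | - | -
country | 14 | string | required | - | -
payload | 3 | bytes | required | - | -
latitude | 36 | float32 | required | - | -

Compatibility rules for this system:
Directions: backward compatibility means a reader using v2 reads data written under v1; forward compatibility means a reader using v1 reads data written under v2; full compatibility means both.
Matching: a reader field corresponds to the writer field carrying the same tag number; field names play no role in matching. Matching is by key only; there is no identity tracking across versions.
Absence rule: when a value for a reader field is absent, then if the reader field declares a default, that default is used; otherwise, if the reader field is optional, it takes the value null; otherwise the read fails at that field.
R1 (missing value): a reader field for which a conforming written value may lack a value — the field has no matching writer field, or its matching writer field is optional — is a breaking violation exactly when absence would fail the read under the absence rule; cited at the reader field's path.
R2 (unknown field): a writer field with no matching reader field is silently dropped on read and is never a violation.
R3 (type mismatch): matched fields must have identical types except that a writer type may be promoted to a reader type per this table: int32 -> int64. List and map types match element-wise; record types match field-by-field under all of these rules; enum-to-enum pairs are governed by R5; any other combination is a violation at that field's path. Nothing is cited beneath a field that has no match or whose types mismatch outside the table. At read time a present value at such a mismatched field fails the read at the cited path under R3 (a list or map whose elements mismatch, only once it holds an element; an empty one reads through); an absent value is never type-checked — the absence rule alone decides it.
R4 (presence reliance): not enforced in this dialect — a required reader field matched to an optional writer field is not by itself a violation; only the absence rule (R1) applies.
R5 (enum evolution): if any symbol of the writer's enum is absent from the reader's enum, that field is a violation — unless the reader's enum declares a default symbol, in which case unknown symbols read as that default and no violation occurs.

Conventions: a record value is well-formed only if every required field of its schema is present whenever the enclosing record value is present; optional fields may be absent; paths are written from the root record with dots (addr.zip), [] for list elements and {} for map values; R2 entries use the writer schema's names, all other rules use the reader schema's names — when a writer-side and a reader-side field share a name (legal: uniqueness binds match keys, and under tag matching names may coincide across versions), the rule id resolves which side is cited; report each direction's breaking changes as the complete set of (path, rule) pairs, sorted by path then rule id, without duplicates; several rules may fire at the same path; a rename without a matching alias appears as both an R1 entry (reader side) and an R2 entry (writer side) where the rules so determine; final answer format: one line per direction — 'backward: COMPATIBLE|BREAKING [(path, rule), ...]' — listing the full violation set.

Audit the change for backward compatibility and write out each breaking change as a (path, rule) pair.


each type pair in Profile: writer, then reader
backward on Profile — v2 reading data written by v1:
  severity: Priority -> Priority, writer optional; from severity
  height: float32 -> float32, writer optional; from height
  phone: string -> string, writer required; from phone
  id: int32 -> int32, writer required; from id
  country: string -> string, writer required; from city
  payload: bytes -> bytes, writer required; from payload
  latitude: no writer-side match
  leftover writer field: latitude
  R1 fires at latitude
  => backward verdict for Profile: BREAKING, 1 violation(s)
ruling out the remaining Profile differences:
  field phone in record Profile: required changed to optional -> affects forward compatibility only, which is not asked
  renamed field city to country in record Profile -> fires no rule on Profile, leaving the asked answer as it is

backward: BREAKING [(latitude, R1)]


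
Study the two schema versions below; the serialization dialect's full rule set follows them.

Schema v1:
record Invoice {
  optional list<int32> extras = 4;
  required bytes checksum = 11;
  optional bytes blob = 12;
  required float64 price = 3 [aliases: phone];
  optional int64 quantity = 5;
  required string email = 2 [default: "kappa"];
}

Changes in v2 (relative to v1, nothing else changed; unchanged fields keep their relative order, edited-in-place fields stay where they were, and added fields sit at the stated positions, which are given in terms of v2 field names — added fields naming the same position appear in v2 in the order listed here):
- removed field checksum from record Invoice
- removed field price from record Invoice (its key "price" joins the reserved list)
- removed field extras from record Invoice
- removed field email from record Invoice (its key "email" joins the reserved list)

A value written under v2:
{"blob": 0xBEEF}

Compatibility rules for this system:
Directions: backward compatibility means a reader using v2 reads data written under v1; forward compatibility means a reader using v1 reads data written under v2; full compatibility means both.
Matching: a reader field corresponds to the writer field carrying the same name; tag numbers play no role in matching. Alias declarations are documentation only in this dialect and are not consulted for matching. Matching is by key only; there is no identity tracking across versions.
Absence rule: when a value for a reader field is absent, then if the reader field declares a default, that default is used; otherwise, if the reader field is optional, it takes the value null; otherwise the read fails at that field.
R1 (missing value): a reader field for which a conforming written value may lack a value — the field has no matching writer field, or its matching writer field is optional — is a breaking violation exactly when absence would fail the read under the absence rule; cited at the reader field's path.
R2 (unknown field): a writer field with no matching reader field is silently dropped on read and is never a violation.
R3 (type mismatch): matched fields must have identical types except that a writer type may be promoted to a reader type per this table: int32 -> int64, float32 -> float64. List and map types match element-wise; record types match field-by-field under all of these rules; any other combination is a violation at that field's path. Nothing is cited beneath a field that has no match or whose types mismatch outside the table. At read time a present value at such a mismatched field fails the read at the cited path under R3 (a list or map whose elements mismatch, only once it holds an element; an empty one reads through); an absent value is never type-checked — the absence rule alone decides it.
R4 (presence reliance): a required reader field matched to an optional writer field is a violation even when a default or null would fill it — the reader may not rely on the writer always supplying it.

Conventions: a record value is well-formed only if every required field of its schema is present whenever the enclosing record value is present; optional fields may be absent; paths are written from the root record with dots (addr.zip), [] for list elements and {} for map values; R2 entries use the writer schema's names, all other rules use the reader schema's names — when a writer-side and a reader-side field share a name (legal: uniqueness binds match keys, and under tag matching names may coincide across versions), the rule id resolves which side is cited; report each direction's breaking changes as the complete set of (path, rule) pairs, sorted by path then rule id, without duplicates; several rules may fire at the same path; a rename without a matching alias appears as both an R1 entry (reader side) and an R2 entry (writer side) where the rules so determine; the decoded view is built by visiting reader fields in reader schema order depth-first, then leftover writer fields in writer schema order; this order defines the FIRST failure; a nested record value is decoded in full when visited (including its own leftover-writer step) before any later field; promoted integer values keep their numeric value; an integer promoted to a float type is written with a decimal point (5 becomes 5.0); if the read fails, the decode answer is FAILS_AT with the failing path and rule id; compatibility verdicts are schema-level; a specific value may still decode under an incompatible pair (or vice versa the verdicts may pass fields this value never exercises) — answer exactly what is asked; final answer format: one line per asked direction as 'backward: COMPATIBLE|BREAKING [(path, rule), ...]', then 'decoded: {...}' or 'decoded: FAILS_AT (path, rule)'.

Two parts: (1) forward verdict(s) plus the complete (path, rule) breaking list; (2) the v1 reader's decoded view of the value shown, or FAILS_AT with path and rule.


each type pair in Invoice: writer, then reader
forward pass over Invoice, reader schema v1, writer schema v2:
  no writer field matches reader extras
  no writer field matches reader checksum
  blob: bytes -> bytes, writer optional; from blob
  no writer field matches reader price
  quantity: int64 -> int64, writer optional; from quantity
  no writer field matches reader email
  breaking: (checksum, R1)
  breaking: (price, R1)
  => 2 violation(s): forward is BREAKING for Invoice
decoding the Invoice value with the v1 reader:
  extras := null (missing; optional => null)
  read fails at checksum under R1 (no fill)
  => FAILS_AT (checksum, R1)
the other Invoice changes do not affect what is asked:
  removed field extras from record Invoice -> no rule fires on it in Invoice's dialect; the asked verdict holds
  removed field email from record Invoice (its key "email" joins the reserved list) -> no rule fires on it in Invoice's dialect; the asked verdict holds

forward: BREAKING [(checksum, R1), (price, R1)]; decoded: FAILS_AT (checksum, R1)


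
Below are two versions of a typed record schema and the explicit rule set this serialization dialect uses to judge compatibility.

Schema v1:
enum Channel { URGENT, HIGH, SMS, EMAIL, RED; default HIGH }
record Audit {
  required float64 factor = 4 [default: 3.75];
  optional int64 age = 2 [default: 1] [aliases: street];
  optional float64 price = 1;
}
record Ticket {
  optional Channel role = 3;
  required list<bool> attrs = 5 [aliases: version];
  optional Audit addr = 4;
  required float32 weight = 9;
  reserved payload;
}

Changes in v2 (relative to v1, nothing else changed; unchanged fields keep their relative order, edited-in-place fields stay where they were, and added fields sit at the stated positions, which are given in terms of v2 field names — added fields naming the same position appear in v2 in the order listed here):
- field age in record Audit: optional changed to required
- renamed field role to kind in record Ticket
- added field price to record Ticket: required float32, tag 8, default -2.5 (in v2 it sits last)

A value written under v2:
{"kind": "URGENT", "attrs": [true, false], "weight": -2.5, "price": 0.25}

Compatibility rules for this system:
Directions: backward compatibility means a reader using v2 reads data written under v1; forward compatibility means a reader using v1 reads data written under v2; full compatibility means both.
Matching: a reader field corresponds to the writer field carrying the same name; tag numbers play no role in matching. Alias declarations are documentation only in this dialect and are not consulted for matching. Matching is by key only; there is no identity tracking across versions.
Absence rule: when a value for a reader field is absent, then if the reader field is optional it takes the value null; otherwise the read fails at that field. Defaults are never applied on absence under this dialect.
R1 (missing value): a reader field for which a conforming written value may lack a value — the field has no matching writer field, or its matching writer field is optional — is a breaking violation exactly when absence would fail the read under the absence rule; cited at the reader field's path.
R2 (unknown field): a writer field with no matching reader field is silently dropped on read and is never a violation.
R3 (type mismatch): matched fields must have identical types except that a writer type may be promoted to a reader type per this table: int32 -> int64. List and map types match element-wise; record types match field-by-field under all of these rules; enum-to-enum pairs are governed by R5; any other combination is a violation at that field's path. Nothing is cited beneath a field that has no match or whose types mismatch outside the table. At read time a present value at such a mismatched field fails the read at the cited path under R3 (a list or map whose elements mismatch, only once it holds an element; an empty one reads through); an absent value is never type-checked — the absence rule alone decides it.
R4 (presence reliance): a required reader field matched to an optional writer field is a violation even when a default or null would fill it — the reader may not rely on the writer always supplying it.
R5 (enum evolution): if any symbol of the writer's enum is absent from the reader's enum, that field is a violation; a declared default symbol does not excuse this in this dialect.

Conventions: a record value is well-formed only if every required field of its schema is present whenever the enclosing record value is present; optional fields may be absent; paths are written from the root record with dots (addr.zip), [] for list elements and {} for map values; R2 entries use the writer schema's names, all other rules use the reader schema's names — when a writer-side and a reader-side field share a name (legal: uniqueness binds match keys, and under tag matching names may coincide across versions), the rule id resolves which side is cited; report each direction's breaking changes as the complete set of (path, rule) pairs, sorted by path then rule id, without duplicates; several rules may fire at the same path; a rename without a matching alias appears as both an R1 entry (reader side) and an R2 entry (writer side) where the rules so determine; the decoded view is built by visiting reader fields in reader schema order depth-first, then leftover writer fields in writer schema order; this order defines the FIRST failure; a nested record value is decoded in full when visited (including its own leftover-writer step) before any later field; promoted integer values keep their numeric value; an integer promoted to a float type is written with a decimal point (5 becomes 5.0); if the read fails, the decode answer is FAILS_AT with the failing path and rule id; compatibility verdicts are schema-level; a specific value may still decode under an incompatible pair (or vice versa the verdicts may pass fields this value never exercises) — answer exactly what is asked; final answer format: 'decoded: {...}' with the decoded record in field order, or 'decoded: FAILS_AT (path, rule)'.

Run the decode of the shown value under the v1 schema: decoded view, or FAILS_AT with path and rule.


decoded: {"role": null, "attrs": [true, false], "addr": null, "weight": -2.5}

the writer's type comes first in each Ticket pair
decode walk for Ticket under reader schema v1:
  role := null (not supplied -> null)
  attrs := [true, false]
  addr := null (not supplied -> null)
  weight := -2.5
  writer kind: unmatched, discarded
  writer price: unmatched, discarded
  => decoded: {"role": null, "attrs": [true, false], "addr": null, "weight": -2.5}
remaining Ticket differences; none change what is asked:
  field age in record Audit: optional changed to required -> changes Ticket's schema-level verdicts only — the decode of this value is the same
  added field price to record Ticket: required float32, tag 8, default -2.5 (in v2 it sits last) -> changes Ticket's schema-level verdicts only — the decode of this value is the same
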